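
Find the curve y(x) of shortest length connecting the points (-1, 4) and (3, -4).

Arc-length functional: J[y] = ∫ sqrt(1 + (y')^2) dx.
Lagrangian L = sqrt(1 + (y')^2) has no explicit y dependence, so ∂L/∂y = 0 and the Euler-Lagrange equation gives
    d/dx( y' / sqrt(1 + (y')^2) ) = 0  ⇒  y' / sqrt(1 + (y')^2) = const.
Hence y' is constant, so y(x) is affine.
Fitting the endpoints (-1, 4) and (3, -4):
    slope m = ((-4) − 4) / (3 − (-1)) = -2,
    intercept c = 4 − m·(-1) = 2.
Extremal: y(x) = -2 x + 2.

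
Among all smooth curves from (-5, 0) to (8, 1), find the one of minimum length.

Arc-length functional: J[y] = ∫ sqrt(1 + (y')^2) dx.
Lagrangian L = sqrt(1 + (y')^2) has no explicit y dependence, so ∂L/∂y = 0 and the Euler-Lagrange equation gives
    d/dx( y' / sqrt(1 + (y')^2) ) = 0  ⇒  y' / sqrt(1 + (y')^2) = const.
Hence y' is constant, so y(x) is affine.
Fitting the endpoints (-5, 0) and (8, 1):
    slope m = (1 − 0) / (8 − (-5)) = 1/13,
    intercept c = 0 − m·(-5) = 5/13.
Extremal: y(x) = (1/13) x + 5/13.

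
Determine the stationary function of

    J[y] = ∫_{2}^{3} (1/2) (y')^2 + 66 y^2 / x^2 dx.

The Lagrangian is L = (1/2) (y')^2 + 66 y^2 / x^2.
Compute ∂L/∂y = 132y/x^2, ∂L/∂y' = y'.
The Euler-Lagrange equation d/dx(∂L/∂y') − ∂L/∂y = 0 reduces to
    y'' − 132/x^2 · y = 0  (x > 0).
Its general solution is
    y(x) = A x^12 + B x^(-11),
with A, B fixed by the endpoint conditions.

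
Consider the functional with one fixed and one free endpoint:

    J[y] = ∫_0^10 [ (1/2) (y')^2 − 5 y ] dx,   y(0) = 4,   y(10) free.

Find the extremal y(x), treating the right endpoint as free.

The Lagrangian L = (1/2) (y')^2 − 5 y gives
    ∂L/∂y = −5,   ∂L/∂y' = y'.
Euler-Lagrange: d/dx(y') − (−5) = 0, i.e. y'' + 5 = 0, so
    y(x) = −(5/2) x^2 + C1 x + C2.
Fixed left endpoint y(0) = 4 ⇒ C2 = 4.
The right endpoint x = 10 is free, so the natural (transversality) condition is ∂L/∂y' |_{x=10} = 0, i.e. y'(10) = 0.
Compute y'(x) = −5 x + C1, so y'(10) = −50 + C1 = 0 ⇒ C1 = 50.
Therefore the extremal is
    y(x) = −(5/2) x^2 + 50 x + 4.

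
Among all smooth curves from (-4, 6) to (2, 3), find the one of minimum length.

Arc-length functional: J[y] = ∫ sqrt(1 + (y')^2) dx.
Lagrangian L = sqrt(1 + (y')^2) has no explicit y dependence, so ∂L/∂y = 0 and the Euler-Lagrange equation gives
    d/dx( y' / sqrt(1 + (y')^2) ) = 0  ⇒  y' / sqrt(1 + (y')^2) = const.
Hence y' is constant, so y(x) is affine.
Fitting the endpoints (-4, 6) and (2, 3):
    slope m = (3 − 6) / (2 − (-4)) = -1/2,
    intercept c = 6 − m·(-4) = 4.
Extremal: y(x) = (-1/2) x + 4.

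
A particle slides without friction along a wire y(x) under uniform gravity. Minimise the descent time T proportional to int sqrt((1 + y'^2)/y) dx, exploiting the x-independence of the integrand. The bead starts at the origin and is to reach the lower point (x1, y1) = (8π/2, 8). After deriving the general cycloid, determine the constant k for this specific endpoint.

The Lagrangian L = sqrt((1 + y'^2) / y) has no explicit x dependence, so the Beltrami identity applies:
    L − y' ∂L/∂y' = C.
Compute ∂L/∂y' = y' / sqrt(y (1 + y'^2)).
Substitute:
    sqrt((1 + y'^2)/y) − y'·y' / sqrt(y (1 + y'^2))
    = (1 + y'^2) / sqrt(y (1 + y'^2)) − y'^2 / sqrt(y (1 + y'^2))
    = 1 / sqrt(y (1 + y'^2)) = C.
Squaring and rearranging gives the first integral
    y (1 + y'^2) = 1/C^2 =: k   (constant).
Solving this first-order ODE by the substitution
    y = (k/2)(1 − cos θ)
yields the cycloid parameterisation
    x(θ) = (k/2)(θ − sin θ),   y(θ) = (k/2)(1 − cos θ).
The constant k is fixed by the endpoint condition.
Now fit the given lower endpoint (x1, y1) = (8π/2, 8). At the bottom of the first arch (θ = π), the parametric equations give
    y(π) = (k/2)(1 − cos π) = k,
    x(π) = (k/2)(π − sin π) = kπ/2.
Matching y(π) = 8 gives k = 8, consistent with x(π) = 8π/2. Therefore the specific cycloid is
    x(θ) = (8/2)(θ − sin θ),   y(θ) = (8/2)(1 − cos θ).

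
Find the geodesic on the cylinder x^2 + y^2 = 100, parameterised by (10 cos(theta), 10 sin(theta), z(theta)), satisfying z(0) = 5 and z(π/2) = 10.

Parameterise the cylinder of radius R = 10 as
    r(θ) = (10 cos θ, 10 sin θ, z(θ)).
The arc-length element is
    ds = sqrt(100 + (dz/dθ)^2) dθ,
so the Lagrangian is L = sqrt(100 + z'^2).
L depends on z' only, not on z or θ, so ∂L/∂z = 0 and
    ∂L/∂z' = z' / sqrt(100 + z'^2).
The Euler-Lagrange equation gives
    d/dθ( z' / sqrt(100 + z'^2) ) = 0,
so z' is constant. Integrating once:
    z(θ) = a θ + b,
a helix on the cylinder (a straight line when the cylinder is unrolled). The constants a, b are determined by the endpoint conditions.
With endpoint conditions z(0) = 5 and z(π/2) = 10: from z(0) = b we get b = 5, and a·π/2 + 5 = 10 gives a = 10/π, so
    z(θ) = (10/π) θ + 5.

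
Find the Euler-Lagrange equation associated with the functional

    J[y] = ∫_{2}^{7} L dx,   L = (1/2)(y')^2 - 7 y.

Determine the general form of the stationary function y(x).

The Lagrangian is L = (1/2)(y')^2 - 7 y.
∂L/∂y = -7.
∂L/∂y' = y'.
The Euler-Lagrange equation d/dx(∂L/∂y') − ∂L/∂y = 0 becomes:
    y'' + 7 = 0
General solution: y(x) = -(7/2) x^2 + A x + B, where A and B are arbitrary constants fixed by the endpoint conditions.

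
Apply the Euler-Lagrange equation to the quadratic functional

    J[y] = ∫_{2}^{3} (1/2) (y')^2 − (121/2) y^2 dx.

The Lagrangian is L = (1/2) (y')^2 − (121/2) y^2.
Compute ∂L/∂y = -121y, ∂L/∂y' = y'.
The Euler-Lagrange equation d/dx(∂L/∂y') − ∂L/∂y = 0 reduces to
    y'' + 121 y = 0.
Its general solution is
    y(x) = A sin(11x) + B cos(11x),
with A, B fixed by the endpoint conditions.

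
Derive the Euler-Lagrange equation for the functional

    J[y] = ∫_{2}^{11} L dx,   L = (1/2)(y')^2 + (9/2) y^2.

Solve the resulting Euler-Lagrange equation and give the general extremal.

The Lagrangian is L = (1/2)(y')^2 + (9/2) y^2.
∂L/∂y = 9y.
∂L/∂y' = y'.
The Euler-Lagrange equation d/dx(∂L/∂y') − ∂L/∂y = 0 becomes:
    y'' - 9 y = 0
General solution: y(x) = A e^(3x) + B e^(-3x), where A and B are arbitrary constants fixed by the endpoint conditions.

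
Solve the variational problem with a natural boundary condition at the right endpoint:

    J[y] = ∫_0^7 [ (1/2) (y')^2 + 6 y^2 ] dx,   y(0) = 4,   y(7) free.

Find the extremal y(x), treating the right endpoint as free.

The Lagrangian L = (1/2) (y')^2 + 6 y^2 gives
    ∂L/∂y = 12 y,   ∂L/∂y' = y'.
Euler-Lagrange: y'' − 12 y = 0.
With k = sqrt(12), the general solution is
    y(x) = A cosh(sqrt(12) x) + B sinh(sqrt(12) x).
Fixed left endpoint y(0) = 4 ⇒ A = 4.
The right endpoint x = 7 is free, so the natural (transversality) condition is ∂L/∂y' |_{x=7} = 0, i.e. y'(7) = 0.
Compute y'(x) = A k sinh(k x) + B k cosh(k x), so
    y'(7) = A k sinh(k·7) + B k cosh(k·7) = 0
    ⇒ B = −A tanh(k·7) = − 4 tanh(sqrt(12)·7).
Therefore the extremal is
    y(x) = 4 cosh(sqrt(12) x) − 4 tanh(sqrt(12)·7) sinh(sqrt(12) x).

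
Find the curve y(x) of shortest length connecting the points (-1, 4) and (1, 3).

Arc-length functional: J[y] = ∫ sqrt(1 + (y')^2) dx.
Lagrangian L = sqrt(1 + (y')^2) has no explicit y dependence, so ∂L/∂y = 0 and the Euler-Lagrange equation gives
    d/dx( y' / sqrt(1 + (y')^2) ) = 0  ⇒  y' / sqrt(1 + (y')^2) = const.
Hence y' is constant, so y(x) is affine.
Fitting the endpoints (-1, 4) and (1, 3):
    slope m = (3 − 4) / (1 − (-1)) = -1/2,
    intercept c = 4 − m·(-1) = 7/2.
Extremal: y(x) = (-1/2) x + 7/2.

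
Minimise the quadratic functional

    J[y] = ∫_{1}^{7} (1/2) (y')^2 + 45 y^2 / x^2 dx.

The Lagrangian is L = (1/2) (y')^2 + 45 y^2 / x^2.
Compute ∂L/∂y = 90y/x^2, ∂L/∂y' = y'.
The Euler-Lagrange equation d/dx(∂L/∂y') − ∂L/∂y = 0 reduces to
    y'' − 90/x^2 · y = 0  (x > 0).
Its general solution is
    y(x) = A x^10 + B x^(-9),
with A, B fixed by the endpoint conditions.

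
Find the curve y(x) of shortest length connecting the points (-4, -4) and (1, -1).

Arc-length functional: J[y] = ∫ sqrt(1 + (y')^2) dx.
Lagrangian L = sqrt(1 + (y')^2) has no explicit y dependence, so ∂L/∂y = 0 and the Euler-Lagrange equation gives
    d/dx( y' / sqrt(1 + (y')^2) ) = 0  ⇒  y' / sqrt(1 + (y')^2) = const.
Hence y' is constant, so y(x) is affine.
Fitting the endpoints (-4, -4) and (1, -1):
    slope m = ((-1) − (-4)) / (1 − (-4)) = 3/5,
    intercept c = (-4) − m·(-4) = -8/5.
Extremal: y(x) = (3/5) x - 8/5.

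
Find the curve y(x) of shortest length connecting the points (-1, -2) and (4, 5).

Arc-length functional: J[y] = ∫ sqrt(1 + (y')^2) dx.
Lagrangian L = sqrt(1 + (y')^2) has no explicit y dependence, so ∂L/∂y = 0 and the Euler-Lagrange equation gives
    d/dx( y' / sqrt(1 + (y')^2) ) = 0  ⇒  y' / sqrt(1 + (y')^2) = const.
Hence y' is constant, so y(x) is affine.
Fitting the endpoints (-1, -2) and (4, 5):
    slope m = (5 − (-2)) / (4 − (-1)) = 7/5,
    intercept c = (-2) − m·(-1) = -3/5.
Extremal: y(x) = (7/5) x - 3/5.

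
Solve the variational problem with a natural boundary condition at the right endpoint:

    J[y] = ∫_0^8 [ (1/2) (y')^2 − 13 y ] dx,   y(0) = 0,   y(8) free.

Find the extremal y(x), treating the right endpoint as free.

The Lagrangian L = (1/2) (y')^2 − 13 y gives
    ∂L/∂y = −13,   ∂L/∂y' = y'.
Euler-Lagrange: d/dx(y') − (−13) = 0, i.e. y'' + 13 = 0, so
    y(x) = −(13/2) x^2 + C1 x + C2.
Fixed left endpoint y(0) = 0 ⇒ C2 = 0.
The right endpoint x = 8 is free, so the natural (transversality) condition is ∂L/∂y' |_{x=8} = 0, i.e. y'(8) = 0.
Compute y'(x) = −13 x + C1, so y'(8) = −104 + C1 = 0 ⇒ C1 = 104.
Therefore the extremal is
    y(x) = −(13/2) x^2 + 104 x.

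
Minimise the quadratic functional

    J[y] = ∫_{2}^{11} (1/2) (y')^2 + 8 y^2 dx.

The Lagrangian is L = (1/2) (y')^2 + 8 y^2.
Compute ∂L/∂y = 16y, ∂L/∂y' = y'.
The Euler-Lagrange equation d/dx(∂L/∂y') − ∂L/∂y = 0 reduces to
    y'' − 16 y = 0.
Its general solution is
    y(x) = A e^(4x) + B e^(−4x),
with A, B fixed by the endpoint conditions.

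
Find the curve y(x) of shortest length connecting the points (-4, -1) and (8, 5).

Arc-length functional: J[y] = ∫ sqrt(1 + (y')^2) dx.
Lagrangian L = sqrt(1 + (y')^2) has no explicit y dependence, so ∂L/∂y = 0 and the Euler-Lagrange equation gives
    d/dx( y' / sqrt(1 + (y')^2) ) = 0  ⇒  y' / sqrt(1 + (y')^2) = const.
Hence y' is constant, so y(x) is affine.
Fitting the endpoints (-4, -1) and (8, 5):
    slope m = (5 − (-1)) / (8 − (-4)) = 1/2,
    intercept c = (-1) − m·(-4) = 1.
Extremal: y(x) = (1/2) x + 1.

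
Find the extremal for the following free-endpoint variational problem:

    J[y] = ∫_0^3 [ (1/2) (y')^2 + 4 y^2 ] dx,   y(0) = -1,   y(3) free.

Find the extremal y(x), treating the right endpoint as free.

The Lagrangian L = (1/2) (y')^2 + 4 y^2 gives
    ∂L/∂y = 8 y,   ∂L/∂y' = y'.
Euler-Lagrange: y'' − 8 y = 0.
With k = sqrt(8), the general solution is
    y(x) = A cosh(sqrt(8) x) + B sinh(sqrt(8) x).
Fixed left endpoint y(0) = -1 ⇒ A = -1.
The right endpoint x = 3 is free, so the natural (transversality) condition is ∂L/∂y' |_{x=3} = 0, i.e. y'(3) = 0.
Compute y'(x) = A k sinh(k x) + B k cosh(k x), so
    y'(3) = A k sinh(k·3) + B k cosh(k·3) = 0
    ⇒ B = −A tanh(k·3) = tanh(sqrt(8)·3).
Therefore the extremal is
    y(x) = −cosh(sqrt(8) x) + tanh(sqrt(8)·3) sinh(sqrt(8) x).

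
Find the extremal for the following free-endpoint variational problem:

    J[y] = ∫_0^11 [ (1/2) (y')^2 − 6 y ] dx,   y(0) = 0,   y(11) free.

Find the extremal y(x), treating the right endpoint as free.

The Lagrangian L = (1/2) (y')^2 − 6 y gives
    ∂L/∂y = −6,   ∂L/∂y' = y'.
Euler-Lagrange: d/dx(y') − (−6) = 0, i.e. y'' + 6 = 0, so
    y(x) = −(6/2) x^2 + C1 x + C2.
Fixed left endpoint y(0) = 0 ⇒ C2 = 0.
The right endpoint x = 11 is free, so the natural (transversality) condition is ∂L/∂y' |_{x=11} = 0, i.e. y'(11) = 0.
Compute y'(x) = −6 x + C1, so y'(11) = −66 + C1 = 0 ⇒ C1 = 66.
Therefore the extremal is
    y(x) = −3 x^2 + 66 x.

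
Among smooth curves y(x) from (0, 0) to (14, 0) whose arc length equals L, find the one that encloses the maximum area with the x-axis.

Set up the augmented Lagrangian using a multiplier λ for the length constraint:
    F(y, y') = y − λ sqrt(1 + y'^2).
F has no explicit x dependence, so the Beltrami identity yields a first integral
    F − y' ∂F/∂y' = C.
Compute ∂F/∂y' = −λ y' / sqrt(1 + y'^2). Then
    y − λ sqrt(1 + y'^2) + λ y'^2 / sqrt(1 + y'^2) = C
    ⇒  y − λ / sqrt(1 + y'^2) = C.
Solving for y' and integrating gives
    (x − a)^2 + (y − b)^2 = λ^2,
a circular arc of radius λ. The constants a, b are determined by the endpoint conditions y(0) = y(14) = 0, and λ is fixed implicitly by the length constraint
    ∫_{0}^{14} sqrt(1 + y'^2) dx = L.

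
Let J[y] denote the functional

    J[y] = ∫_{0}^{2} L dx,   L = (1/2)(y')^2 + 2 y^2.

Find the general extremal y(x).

The Lagrangian is L = (1/2)(y')^2 + 2 y^2.
∂L/∂y = 4y.
∂L/∂y' = y'.
The Euler-Lagrange equation d/dx(∂L/∂y') − ∂L/∂y = 0 becomes:
    y'' - 4 y = 0
General solution: y(x) = A e^(2x) + B e^(-2x), where A and B are arbitrary constants fixed by the endpoint conditions.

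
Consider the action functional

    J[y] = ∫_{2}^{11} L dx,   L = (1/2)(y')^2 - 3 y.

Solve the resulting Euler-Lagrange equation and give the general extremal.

The Lagrangian is L = (1/2)(y')^2 - 3 y.
∂L/∂y = -3.
∂L/∂y' = y'.
The Euler-Lagrange equation d/dx(∂L/∂y') − ∂L/∂y = 0 becomes:
    y'' + 3 = 0
General solution: y(x) = -(3/2) x^2 + A x + B, where A and B are arbitrary constants fixed by the endpoint conditions.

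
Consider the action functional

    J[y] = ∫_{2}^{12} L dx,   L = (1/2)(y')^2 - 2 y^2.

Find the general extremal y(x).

The Lagrangian is L = (1/2)(y')^2 - 2 y^2.
∂L/∂y = -4y.
∂L/∂y' = y'.
The Euler-Lagrange equation d/dx(∂L/∂y') − ∂L/∂y = 0 becomes:
    y'' + 4 y = 0
General solution: y(x) = A sin(2x) + B cos(2x), where A and B are arbitrary constants fixed by the endpoint conditions.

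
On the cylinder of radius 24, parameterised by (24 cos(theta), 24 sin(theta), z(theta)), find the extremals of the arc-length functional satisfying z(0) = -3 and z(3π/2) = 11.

Parameterise the cylinder of radius R = 24 as
    r(θ) = (24 cos θ, 24 sin θ, z(θ)).
The arc-length element is
    ds = sqrt(576 + (dz/dθ)^2) dθ,
so the Lagrangian is L = sqrt(576 + z'^2).
L depends on z' only, not on z or θ, so ∂L/∂z = 0 and
    ∂L/∂z' = z' / sqrt(576 + z'^2).
The Euler-Lagrange equation gives
    d/dθ( z' / sqrt(576 + z'^2) ) = 0,
so z' is constant. Integrating once:
    z(θ) = a θ + b,
a helix on the cylinder (a straight line when the cylinder is unrolled). The constants a, b are determined by the endpoint conditions.
With endpoint conditions z(0) = -3 and z(3π/2) = 11: from z(0) = b we get b = -3, and a·3π/2 + -3 = 11 gives a = 28/(3π), so
    z(θ) = (28/(3π)) θ − 3.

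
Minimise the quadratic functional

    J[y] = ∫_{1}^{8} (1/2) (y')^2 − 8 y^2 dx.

The Lagrangian is L = (1/2) (y')^2 − 8 y^2.
Compute ∂L/∂y = -16y, ∂L/∂y' = y'.
The Euler-Lagrange equation d/dx(∂L/∂y') − ∂L/∂y = 0 reduces to
    y'' + 16 y = 0.
Its general solution is
    y(x) = A sin(4x) + B cos(4x),
with A, B fixed by the endpoint conditions.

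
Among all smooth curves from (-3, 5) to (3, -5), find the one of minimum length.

Arc-length functional: J[y] = ∫ sqrt(1 + (y')^2) dx.
Lagrangian L = sqrt(1 + (y')^2) has no explicit y dependence, so ∂L/∂y = 0 and the Euler-Lagrange equation gives
    d/dx( y' / sqrt(1 + (y')^2) ) = 0  ⇒  y' / sqrt(1 + (y')^2) = const.
Hence y' is constant, so y(x) is affine.
Fitting the endpoints (-3, 5) and (3, -5):
    slope m = ((-5) − 5) / (3 − (-3)) = -5/3,
    intercept c = 5 − m·(-3) = 0.
Extremal: y(x) = (-5/3) x.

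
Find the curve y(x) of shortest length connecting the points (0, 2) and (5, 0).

Arc-length functional: J[y] = ∫ sqrt(1 + (y')^2) dx.
Lagrangian L = sqrt(1 + (y')^2) has no explicit y dependence, so ∂L/∂y = 0 and the Euler-Lagrange equation gives
    d/dx( y' / sqrt(1 + (y')^2) ) = 0  ⇒  y' / sqrt(1 + (y')^2) = const.
Hence y' is constant, so y(x) is affine.
Fitting the endpoints (0, 2) and (5, 0):
    slope m = (0 − 2) / (5 − 0) = -2/5,
    intercept c = 2 − m·0 = 2.
Extremal: y(x) = (-2/5) x + 2.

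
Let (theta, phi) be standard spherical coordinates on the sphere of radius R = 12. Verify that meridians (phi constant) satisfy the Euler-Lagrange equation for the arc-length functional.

On the sphere of radius R = 12 with spherical coordinates (θ, φ), the induced metric is
    ds^2 = 144(dθ^2 + sin^2(θ) dφ^2).
Using θ as the parameter, the arc-length functional becomes
    J[φ] = ∫ 12 sqrt(1 + sin^2(θ) (dφ/dθ)^2) dθ.
So L = 12 sqrt(1 + sin^2(θ) φ'^2). Compute
    ∂L/∂φ = 0  (L has no explicit φ dependence),
    ∂L/∂φ' = 12 sin^2(θ) φ' / sqrt(1 + sin^2(θ) φ'^2).
For the candidate φ(θ) = c (constant), φ' = 0, so ∂L/∂φ' evaluated along the candidate vanishes, and ∂L/∂φ is identically zero. Hence
    d/dθ(∂L/∂φ') − ∂L/∂φ = 0
is satisfied. Therefore meridians φ = const are extremals of arc length — they are geodesics on the sphere.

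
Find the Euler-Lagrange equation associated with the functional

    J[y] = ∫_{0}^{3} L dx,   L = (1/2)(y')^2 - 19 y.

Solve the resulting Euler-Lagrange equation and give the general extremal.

The Lagrangian is L = (1/2)(y')^2 - 19 y.
∂L/∂y = -19.
∂L/∂y' = y'.
The Euler-Lagrange equation d/dx(∂L/∂y') − ∂L/∂y = 0 becomes:
    y'' + 19 = 0
General solution: y(x) = -(19/2) x^2 + A x + B, where A and B are arbitrary constants fixed by the endpoint conditions.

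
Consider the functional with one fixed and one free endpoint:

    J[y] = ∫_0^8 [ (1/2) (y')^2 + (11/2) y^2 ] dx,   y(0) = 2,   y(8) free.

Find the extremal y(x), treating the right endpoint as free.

The Lagrangian L = (1/2) (y')^2 + (11/2) y^2 gives
    ∂L/∂y = 11 y,   ∂L/∂y' = y'.
Euler-Lagrange: y'' − 11 y = 0.
With k = sqrt(11), the general solution is
    y(x) = A cosh(sqrt(11) x) + B sinh(sqrt(11) x).
Fixed left endpoint y(0) = 2 ⇒ A = 2.
The right endpoint x = 8 is free, so the natural (transversality) condition is ∂L/∂y' |_{x=8} = 0, i.e. y'(8) = 0.
Compute y'(x) = A k sinh(k x) + B k cosh(k x), so
    y'(8) = A k sinh(k·8) + B k cosh(k·8) = 0
    ⇒ B = −A tanh(k·8) = − 2 tanh(sqrt(11)·8).
Therefore the extremal is
    y(x) = 2 cosh(sqrt(11) x) − 2 tanh(sqrt(11)·8) sinh(sqrt(11) x).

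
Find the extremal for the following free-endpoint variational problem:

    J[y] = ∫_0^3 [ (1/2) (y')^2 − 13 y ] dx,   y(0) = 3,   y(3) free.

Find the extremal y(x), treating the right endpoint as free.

The Lagrangian L = (1/2) (y')^2 − 13 y gives
    ∂L/∂y = −13,   ∂L/∂y' = y'.
Euler-Lagrange: d/dx(y') − (−13) = 0, i.e. y'' + 13 = 0, so
    y(x) = −(13/2) x^2 + C1 x + C2.
Fixed left endpoint y(0) = 3 ⇒ C2 = 3.
The right endpoint x = 3 is free, so the natural (transversality) condition is ∂L/∂y' |_{x=3} = 0, i.e. y'(3) = 0.
Compute y'(x) = −13 x + C1, so y'(3) = −39 + C1 = 0 ⇒ C1 = 39.
Therefore the extremal is
    y(x) = −(13/2) x^2 + 39 x + 3.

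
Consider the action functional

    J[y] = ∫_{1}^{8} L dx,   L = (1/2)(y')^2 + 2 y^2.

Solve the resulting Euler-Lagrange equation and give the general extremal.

The Lagrangian is L = (1/2)(y')^2 + 2 y^2.
∂L/∂y = 4y.
∂L/∂y' = y'.
The Euler-Lagrange equation d/dx(∂L/∂y') − ∂L/∂y = 0 becomes:
    y'' - 4 y = 0
General solution: y(x) = A e^(2x) + B e^(-2x), where A and B are arbitrary constants fixed by the endpoint conditions.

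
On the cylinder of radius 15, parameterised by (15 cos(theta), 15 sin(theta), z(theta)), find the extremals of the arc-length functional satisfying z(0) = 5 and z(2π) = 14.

Parameterise the cylinder of radius R = 15 as
    r(θ) = (15 cos θ, 15 sin θ, z(θ)).
The arc-length element is
    ds = sqrt(225 + (dz/dθ)^2) dθ,
so the Lagrangian is L = sqrt(225 + z'^2).
L depends on z' only, not on z or θ, so ∂L/∂z = 0 and
    ∂L/∂z' = z' / sqrt(225 + z'^2).
The Euler-Lagrange equation gives
    d/dθ( z' / sqrt(225 + z'^2) ) = 0,
so z' is constant. Integrating once:
    z(θ) = a θ + b,
a helix on the cylinder (a straight line when the cylinder is unrolled). The constants a, b are determined by the endpoint conditions.
With endpoint conditions z(0) = 5 and z(2π) = 14: from z(0) = b we get b = 5, and a·2π + 5 = 14 gives a = 9/(2π), so
    z(θ) = (9/(2π)) θ + 5.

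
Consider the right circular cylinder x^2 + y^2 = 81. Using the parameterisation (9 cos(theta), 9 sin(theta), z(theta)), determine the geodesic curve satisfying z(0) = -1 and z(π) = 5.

Parameterise the cylinder of radius R = 9 as
    r(θ) = (9 cos θ, 9 sin θ, z(θ)).
The arc-length element is
    ds = sqrt(81 + (dz/dθ)^2) dθ,
so the Lagrangian is L = sqrt(81 + z'^2).
L depends on z' only, not on z or θ, so ∂L/∂z = 0 and
    ∂L/∂z' = z' / sqrt(81 + z'^2).
The Euler-Lagrange equation gives
    d/dθ( z' / sqrt(81 + z'^2) ) = 0,
so z' is constant. Integrating once:
    z(θ) = a θ + b,
a helix on the cylinder (a straight line when the cylinder is unrolled). The constants a, b are determined by the endpoint conditions.
With endpoint conditions z(0) = -1 and z(π) = 5: from z(0) = b we get b = -1, and a·π + -1 = 5 gives a = 6/π, so
    z(θ) = (6/π) θ − 1.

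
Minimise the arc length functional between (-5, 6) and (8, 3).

Arc-length functional: J[y] = ∫ sqrt(1 + (y')^2) dx.
Lagrangian L = sqrt(1 + (y')^2) has no explicit y dependence, so ∂L/∂y = 0 and the Euler-Lagrange equation gives
    d/dx( y' / sqrt(1 + (y')^2) ) = 0  ⇒  y' / sqrt(1 + (y')^2) = const.
Hence y' is constant, so y(x) is affine.
Fitting the endpoints (-5, 6) and (8, 3):
    slope m = (3 − 6) / (8 − (-5)) = -3/13,
    intercept c = 6 − m·(-5) = 63/13.
Extremal: y(x) = (-3/13) x + 63/13.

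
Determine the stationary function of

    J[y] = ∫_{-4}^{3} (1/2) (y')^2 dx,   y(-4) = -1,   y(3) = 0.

The Lagrangian is L = (1/2) (y')^2.
Compute ∂L/∂y = 0, ∂L/∂y' = y'.
The Euler-Lagrange equation d/dx(∂L/∂y') − ∂L/∂y = 0 reduces to
    y'' = 0.
Its general solution is
    y(x) = A x + B,
with A, B fixed by the endpoint conditions.
Applying the endpoint conditions y(-4) = -1 and y(3) = 0: solve A·-4 + B = -1 and A·3 + B = 0. Subtracting gives A(3 − -4) = 0 − -1, so A = 1/7, and B = -1 − A·-4 = -3/7. Therefore
    y(x) = (1/7) x - 3/7.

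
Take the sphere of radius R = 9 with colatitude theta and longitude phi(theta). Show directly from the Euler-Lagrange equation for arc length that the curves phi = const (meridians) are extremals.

On the sphere of radius R = 9 with spherical coordinates (θ, φ), the induced metric is
    ds^2 = 81(dθ^2 + sin^2(θ) dφ^2).
Using θ as the parameter, the arc-length functional becomes
    J[φ] = ∫ 9 sqrt(1 + sin^2(θ) (dφ/dθ)^2) dθ.
So L = 9 sqrt(1 + sin^2(θ) φ'^2). Compute
    ∂L/∂φ = 0  (L has no explicit φ dependence),
    ∂L/∂φ' = 9 sin^2(θ) φ' / sqrt(1 + sin^2(θ) φ'^2).
For the candidate φ(θ) = c (constant), φ' = 0, so ∂L/∂φ' evaluated along the candidate vanishes, and ∂L/∂φ is identically zero. Hence
    d/dθ(∂L/∂φ') − ∂L/∂φ = 0
is satisfied. Therefore meridians φ = const are extremals of arc length — they are geodesics on the sphere.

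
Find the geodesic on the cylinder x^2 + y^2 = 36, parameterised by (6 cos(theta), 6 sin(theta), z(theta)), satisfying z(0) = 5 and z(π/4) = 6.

Parameterise the cylinder of radius R = 6 as
    r(θ) = (6 cos θ, 6 sin θ, z(θ)).
The arc-length element is
    ds = sqrt(36 + (dz/dθ)^2) dθ,
so the Lagrangian is L = sqrt(36 + z'^2).
L depends on z' only, not on z or θ, so ∂L/∂z = 0 and
    ∂L/∂z' = z' / sqrt(36 + z'^2).
The Euler-Lagrange equation gives
    d/dθ( z' / sqrt(36 + z'^2) ) = 0,
so z' is constant. Integrating once:
    z(θ) = a θ + b,
a helix on the cylinder (a straight line when the cylinder is unrolled). The constants a, b are determined by the endpoint conditions.
With endpoint conditions z(0) = 5 and z(π/4) = 6: from z(0) = b we get b = 5, and a·π/4 + 5 = 6 gives a = 4/π, so
    z(θ) = (4/π) θ + 5.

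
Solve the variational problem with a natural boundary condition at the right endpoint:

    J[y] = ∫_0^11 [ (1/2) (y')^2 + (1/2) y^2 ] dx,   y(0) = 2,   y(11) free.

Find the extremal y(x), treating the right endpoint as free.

The Lagrangian L = (1/2) (y')^2 + (1/2) y^2 gives
    ∂L/∂y = 1 y,   ∂L/∂y' = y'.
Euler-Lagrange: y'' − y = 0.
With k = 1, the general solution is
    y(x) = A cosh(x) + B sinh(x).
Fixed left endpoint y(0) = 2 ⇒ A = 2.
The right endpoint x = 11 is free, so the natural (transversality) condition is ∂L/∂y' |_{x=11} = 0, i.e. y'(11) = 0.
Compute y'(x) = A k sinh(k x) + B k cosh(k x), so
    y'(11) = A k sinh(k·11) + B k cosh(k·11) = 0
    ⇒ B = −A tanh(k·11) = − 2 tanh(1·11).
Therefore the extremal is
    y(x) = 2 cosh(1 x) − 2 tanh(1·11) sinh(1 x).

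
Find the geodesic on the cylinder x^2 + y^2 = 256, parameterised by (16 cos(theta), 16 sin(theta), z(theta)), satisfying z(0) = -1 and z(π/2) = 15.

Parameterise the cylinder of radius R = 16 as
    r(θ) = (16 cos θ, 16 sin θ, z(θ)).
The arc-length element is
    ds = sqrt(256 + (dz/dθ)^2) dθ,
so the Lagrangian is L = sqrt(256 + z'^2).
L depends on z' only, not on z or θ, so ∂L/∂z = 0 and
    ∂L/∂z' = z' / sqrt(256 + z'^2).
The Euler-Lagrange equation gives
    d/dθ( z' / sqrt(256 + z'^2) ) = 0,
so z' is constant. Integrating once:
    z(θ) = a θ + b,
a helix on the cylinder (a straight line when the cylinder is unrolled). The constants a, b are determined by the endpoint conditions.
With endpoint conditions z(0) = -1 and z(π/2) = 15: from z(0) = b we get b = -1, and a·π/2 + -1 = 15 gives a = 32/π, so
    z(θ) = (32/π) θ − 1.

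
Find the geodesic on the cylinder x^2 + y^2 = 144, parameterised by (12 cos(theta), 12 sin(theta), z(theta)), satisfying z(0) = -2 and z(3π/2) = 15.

Parameterise the cylinder of radius R = 12 as
    r(θ) = (12 cos θ, 12 sin θ, z(θ)).
The arc-length element is
    ds = sqrt(144 + (dz/dθ)^2) dθ,
so the Lagrangian is L = sqrt(144 + z'^2).
L depends on z' only, not on z or θ, so ∂L/∂z = 0 and
    ∂L/∂z' = z' / sqrt(144 + z'^2).
The Euler-Lagrange equation gives
    d/dθ( z' / sqrt(144 + z'^2) ) = 0,
so z' is constant. Integrating once:
    z(θ) = a θ + b,
a helix on the cylinder (a straight line when the cylinder is unrolled). The constants a, b are determined by the endpoint conditions.
With endpoint conditions z(0) = -2 and z(3π/2) = 15: from z(0) = b we get b = -2, and a·3π/2 + -2 = 15 gives a = 34/(3π), so
    z(θ) = (34/(3π)) θ − 2.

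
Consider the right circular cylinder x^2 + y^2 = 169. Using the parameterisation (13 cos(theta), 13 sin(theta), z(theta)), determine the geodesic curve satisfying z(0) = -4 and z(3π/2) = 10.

Parameterise the cylinder of radius R = 13 as
    r(θ) = (13 cos θ, 13 sin θ, z(θ)).
The arc-length element is
    ds = sqrt(169 + (dz/dθ)^2) dθ,
so the Lagrangian is L = sqrt(169 + z'^2).
L depends on z' only, not on z or θ, so ∂L/∂z = 0 and
    ∂L/∂z' = z' / sqrt(169 + z'^2).
The Euler-Lagrange equation gives
    d/dθ( z' / sqrt(169 + z'^2) ) = 0,
so z' is constant. Integrating once:
    z(θ) = a θ + b,
a helix on the cylinder (a straight line when the cylinder is unrolled). The constants a, b are determined by the endpoint conditions.
With endpoint conditions z(0) = -4 and z(3π/2) = 10: from z(0) = b we get b = -4, and a·3π/2 + -4 = 10 gives a = 28/(3π), so
    z(θ) = (28/(3π)) θ − 4.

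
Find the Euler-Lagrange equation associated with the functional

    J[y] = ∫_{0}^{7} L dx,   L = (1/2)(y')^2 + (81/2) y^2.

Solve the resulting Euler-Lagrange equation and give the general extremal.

The Lagrangian is L = (1/2)(y')^2 + (81/2) y^2.
∂L/∂y = 81y.
∂L/∂y' = y'.
The Euler-Lagrange equation d/dx(∂L/∂y') − ∂L/∂y = 0 becomes:
    y'' - 81 y = 0
General solution: y(x) = A e^(9x) + B e^(-9x), where A and B are arbitrary constants fixed by the endpoint conditions.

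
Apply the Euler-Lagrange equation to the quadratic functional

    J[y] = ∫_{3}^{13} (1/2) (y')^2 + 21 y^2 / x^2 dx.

The Lagrangian is L = (1/2) (y')^2 + 21 y^2 / x^2.
Compute ∂L/∂y = 42y/x^2, ∂L/∂y' = y'.
The Euler-Lagrange equation d/dx(∂L/∂y') − ∂L/∂y = 0 reduces to
    y'' − 42/x^2 · y = 0  (x > 0).
Its general solution is
    y(x) = A x^7 + B x^(-6),
with A, B fixed by the endpoint conditions.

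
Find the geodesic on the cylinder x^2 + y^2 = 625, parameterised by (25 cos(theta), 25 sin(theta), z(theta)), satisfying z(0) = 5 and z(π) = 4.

Parameterise the cylinder of radius R = 25 as
    r(θ) = (25 cos θ, 25 sin θ, z(θ)).
The arc-length element is
    ds = sqrt(625 + (dz/dθ)^2) dθ,
so the Lagrangian is L = sqrt(625 + z'^2).
L depends on z' only, not on z or θ, so ∂L/∂z = 0 and
    ∂L/∂z' = z' / sqrt(625 + z'^2).
The Euler-Lagrange equation gives
    d/dθ( z' / sqrt(625 + z'^2) ) = 0,
so z' is constant. Integrating once:
    z(θ) = a θ + b,
a helix on the cylinder (a straight line when the cylinder is unrolled). The constants a, b are determined by the endpoint conditions.
With endpoint conditions z(0) = 5 and z(π) = 4: from z(0) = b we get b = 5, and a·π + 5 = 4 gives a = -1/π, so
    z(θ) = (-1/π) θ + 5.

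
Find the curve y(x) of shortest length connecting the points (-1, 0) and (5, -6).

Arc-length functional: J[y] = ∫ sqrt(1 + (y')^2) dx.
Lagrangian L = sqrt(1 + (y')^2) has no explicit y dependence, so ∂L/∂y = 0 and the Euler-Lagrange equation gives
    d/dx( y' / sqrt(1 + (y')^2) ) = 0  ⇒  y' / sqrt(1 + (y')^2) = const.
Hence y' is constant, so y(x) is affine.
Fitting the endpoints (-1, 0) and (5, -6):
    slope m = ((-6) − 0) / (5 − (-1)) = -1,
    intercept c = 0 − m·(-1) = -1.
Extremal: y(x) = -x - 1.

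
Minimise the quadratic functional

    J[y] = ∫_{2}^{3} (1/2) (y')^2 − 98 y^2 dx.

The Lagrangian is L = (1/2) (y')^2 − 98 y^2.
Compute ∂L/∂y = -196y, ∂L/∂y' = y'.
The Euler-Lagrange equation d/dx(∂L/∂y') − ∂L/∂y = 0 reduces to
    y'' + 196 y = 0.
Its general solution is
    y(x) = A sin(14x) + B cos(14x),
with A, B fixed by the endpoint conditions.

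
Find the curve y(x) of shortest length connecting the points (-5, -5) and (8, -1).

Arc-length functional: J[y] = ∫ sqrt(1 + (y')^2) dx.
Lagrangian L = sqrt(1 + (y')^2) has no explicit y dependence, so ∂L/∂y = 0 and the Euler-Lagrange equation gives
    d/dx( y' / sqrt(1 + (y')^2) ) = 0  ⇒  y' / sqrt(1 + (y')^2) = const.
Hence y' is constant, so y(x) is affine.
Fitting the endpoints (-5, -5) and (8, -1):
    slope m = ((-1) − (-5)) / (8 − (-5)) = 4/13,
    intercept c = (-5) − m·(-5) = -45/13.
Extremal: y(x) = (4/13) x - 45/13.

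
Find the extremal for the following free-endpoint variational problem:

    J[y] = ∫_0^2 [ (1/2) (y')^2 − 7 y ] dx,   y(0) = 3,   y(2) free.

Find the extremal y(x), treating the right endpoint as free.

The Lagrangian L = (1/2) (y')^2 − 7 y gives
    ∂L/∂y = −7,   ∂L/∂y' = y'.
Euler-Lagrange: d/dx(y') − (−7) = 0, i.e. y'' + 7 = 0, so
    y(x) = −(7/2) x^2 + C1 x + C2.
Fixed left endpoint y(0) = 3 ⇒ C2 = 3.
The right endpoint x = 2 is free, so the natural (transversality) condition is ∂L/∂y' |_{x=2} = 0, i.e. y'(2) = 0.
Compute y'(x) = −7 x + C1, so y'(2) = −14 + C1 = 0 ⇒ C1 = 14.
Therefore the extremal is
    y(x) = −(7/2) x^2 + 14 x + 3.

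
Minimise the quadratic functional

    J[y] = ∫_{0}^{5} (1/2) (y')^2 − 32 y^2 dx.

The Lagrangian is L = (1/2) (y')^2 − 32 y^2.
Compute ∂L/∂y = -64y, ∂L/∂y' = y'.
The Euler-Lagrange equation d/dx(∂L/∂y') − ∂L/∂y = 0 reduces to
    y'' + 64 y = 0.
Its general solution is
    y(x) = A sin(8x) + B cos(8x),
with A, B fixed by the endpoint conditions.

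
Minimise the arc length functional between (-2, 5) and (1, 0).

Arc-length functional: J[y] = ∫ sqrt(1 + (y')^2) dx.
Lagrangian L = sqrt(1 + (y')^2) has no explicit y dependence, so ∂L/∂y = 0 and the Euler-Lagrange equation gives
    d/dx( y' / sqrt(1 + (y')^2) ) = 0  ⇒  y' / sqrt(1 + (y')^2) = const.
Hence y' is constant, so y(x) is affine.
Fitting the endpoints (-2, 5) and (1, 0):
    slope m = (0 − 5) / (1 − (-2)) = -5/3,
    intercept c = 5 − m·(-2) = 5/3.
Extremal: y(x) = (-5/3) x + 5/3.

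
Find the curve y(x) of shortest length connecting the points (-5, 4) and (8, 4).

Arc-length functional: J[y] = ∫ sqrt(1 + (y')^2) dx.
Lagrangian L = sqrt(1 + (y')^2) has no explicit y dependence, so ∂L/∂y = 0 and the Euler-Lagrange equation gives
    d/dx( y' / sqrt(1 + (y')^2) ) = 0  ⇒  y' / sqrt(1 + (y')^2) = const.
Hence y' is constant, so y(x) is affine.
Fitting the endpoints (-5, 4) and (8, 4):
    slope m = (4 − 4) / (8 − (-5)) = 0,
    intercept c = 4 − m·(-5) = 4.
Extremal: y(x) = 4.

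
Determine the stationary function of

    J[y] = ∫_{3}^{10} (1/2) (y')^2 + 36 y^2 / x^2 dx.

The Lagrangian is L = (1/2) (y')^2 + 36 y^2 / x^2.
Compute ∂L/∂y = 72y/x^2, ∂L/∂y' = y'.
The Euler-Lagrange equation d/dx(∂L/∂y') − ∂L/∂y = 0 reduces to
    y'' − 72/x^2 · y = 0  (x > 0).
Its general solution is
    y(x) = A x^9 + B x^(-8),
with A, B fixed by the endpoint conditions.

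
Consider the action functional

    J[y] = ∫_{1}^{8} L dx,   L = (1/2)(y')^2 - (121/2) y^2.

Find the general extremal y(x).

The Lagrangian is L = (1/2)(y')^2 - (121/2) y^2.
∂L/∂y = -121y.
∂L/∂y' = y'.
The Euler-Lagrange equation d/dx(∂L/∂y') − ∂L/∂y = 0 becomes:
    y'' + 121 y = 0
General solution: y(x) = A sin(11x) + B cos(11x), where A and B are arbitrary constants fixed by the endpoint conditions.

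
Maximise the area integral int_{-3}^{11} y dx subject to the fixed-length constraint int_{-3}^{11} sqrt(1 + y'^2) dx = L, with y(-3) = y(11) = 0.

Set up the augmented Lagrangian using a multiplier λ for the length constraint:
    F(y, y') = y − λ sqrt(1 + y'^2).
F has no explicit x dependence, so the Beltrami identity yields a first integral
    F − y' ∂F/∂y' = C.
Compute ∂F/∂y' = −λ y' / sqrt(1 + y'^2). Then
    y − λ sqrt(1 + y'^2) + λ y'^2 / sqrt(1 + y'^2) = C
    ⇒  y − λ / sqrt(1 + y'^2) = C.
Solving for y' and integrating gives
    (x − a)^2 + (y − b)^2 = λ^2,
a circular arc of radius λ. The constants a, b are determined by the endpoint conditions y(-3) = y(11) = 0, and λ is fixed implicitly by the length constraint
    ∫_{-3}^{11} sqrt(1 + y'^2) dx = L.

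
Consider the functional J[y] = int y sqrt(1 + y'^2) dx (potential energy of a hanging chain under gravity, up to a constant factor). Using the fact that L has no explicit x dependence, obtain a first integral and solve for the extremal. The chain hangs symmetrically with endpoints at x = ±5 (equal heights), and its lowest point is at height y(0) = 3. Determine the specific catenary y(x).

The Lagrangian L(y, y') = y sqrt(1 + y'^2) has no explicit x dependence, so the Beltrami identity applies:
    L − y' ∂L/∂y' = C.
Compute ∂L/∂y' = y · y' / sqrt(1 + y'^2). Then
    L − y' ∂L/∂y'
    = y sqrt(1 + y'^2) − y · y'^2 / sqrt(1 + y'^2)
    = y (1 + y'^2 − y'^2) / sqrt(1 + y'^2)
    = y / sqrt(1 + y'^2) = C.
Squaring gives y^2 = C^2 (1 + y'^2), i.e.
    y'^2 = y^2 / C^2 − 1.
Separating variables,
    dy / sqrt(y^2 − C^2) = dx / C,
and integrating gives arccosh(y / C) = (x − a)/C, so
    y(x) = C cosh((x − a)/C),
the catenary. The constants C and a are fixed by the two endpoint conditions (and, for the hanging-chain problem, the length constraint selects C).
Now fit the given data. The endpoints x = ±5 are symmetric at equal height, so the catenary is even about its minimum: a = 0 and y(x) = C cosh(x/C). The lowest point is y(0) = C cosh(0) = C, and we are told y(0) = 3, so C = 3. Therefore
    y(x) = 3 cosh(x/3),
and at the endpoints
    y(±5) = 3 cosh(5/3).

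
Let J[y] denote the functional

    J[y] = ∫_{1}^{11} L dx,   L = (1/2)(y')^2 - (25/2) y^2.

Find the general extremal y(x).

The Lagrangian is L = (1/2)(y')^2 - (25/2) y^2.
∂L/∂y = -25y.
∂L/∂y' = y'.
The Euler-Lagrange equation d/dx(∂L/∂y') − ∂L/∂y = 0 becomes:
    y'' + 25 y = 0
General solution: y(x) = A sin(5x) + B cos(5x), where A and B are arbitrary constants fixed by the endpoint conditions.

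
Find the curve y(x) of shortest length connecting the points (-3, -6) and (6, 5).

Arc-length functional: J[y] = ∫ sqrt(1 + (y')^2) dx.
Lagrangian L = sqrt(1 + (y')^2) has no explicit y dependence, so ∂L/∂y = 0 and the Euler-Lagrange equation gives
    d/dx( y' / sqrt(1 + (y')^2) ) = 0  ⇒  y' / sqrt(1 + (y')^2) = const.
Hence y' is constant, so y(x) is affine.
Fitting the endpoints (-3, -6) and (6, 5):
    slope m = (5 − (-6)) / (6 − (-3)) = 11/9,
    intercept c = (-6) − m·(-3) = -7/3.
Extremal: y(x) = (11/9) x - 7/3.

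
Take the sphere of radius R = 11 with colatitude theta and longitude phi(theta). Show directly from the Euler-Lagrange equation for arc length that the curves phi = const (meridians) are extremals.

On the sphere of radius R = 11 with spherical coordinates (θ, φ), the induced metric is
    ds^2 = 121(dθ^2 + sin^2(θ) dφ^2).
Using θ as the parameter, the arc-length functional becomes
    J[φ] = ∫ 11 sqrt(1 + sin^2(θ) (dφ/dθ)^2) dθ.
So L = 11 sqrt(1 + sin^2(θ) φ'^2). Compute
    ∂L/∂φ = 0  (L has no explicit φ dependence),
    ∂L/∂φ' = 11 sin^2(θ) φ' / sqrt(1 + sin^2(θ) φ'^2).
For the candidate φ(θ) = c (constant), φ' = 0, so ∂L/∂φ' evaluated along the candidate vanishes, and ∂L/∂φ is identically zero. Hence
    d/dθ(∂L/∂φ') − ∂L/∂φ = 0
is satisfied. Therefore meridians φ = const are extremals of arc length — they are geodesics on the sphere.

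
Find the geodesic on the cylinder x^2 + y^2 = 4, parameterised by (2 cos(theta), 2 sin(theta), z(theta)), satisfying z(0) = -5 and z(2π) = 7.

Parameterise the cylinder of radius R = 2 as
    r(θ) = (2 cos θ, 2 sin θ, z(θ)).
The arc-length element is
    ds = sqrt(4 + (dz/dθ)^2) dθ,
so the Lagrangian is L = sqrt(4 + z'^2).
L depends on z' only, not on z or θ, so ∂L/∂z = 0 and
    ∂L/∂z' = z' / sqrt(4 + z'^2).
The Euler-Lagrange equation gives
    d/dθ( z' / sqrt(4 + z'^2) ) = 0,
so z' is constant. Integrating once:
    z(θ) = a θ + b,
a helix on the cylinder (a straight line when the cylinder is unrolled). The constants a, b are determined by the endpoint conditions.
With endpoint conditions z(0) = -5 and z(2π) = 7: from z(0) = b we get b = -5, and a·2π + -5 = 7 gives a = 6/π, so
    z(θ) = (6/π) θ − 5.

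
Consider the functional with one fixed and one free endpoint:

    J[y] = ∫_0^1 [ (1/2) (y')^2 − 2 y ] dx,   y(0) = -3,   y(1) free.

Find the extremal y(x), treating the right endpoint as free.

The Lagrangian L = (1/2) (y')^2 − 2 y gives
    ∂L/∂y = −2,   ∂L/∂y' = y'.
Euler-Lagrange: d/dx(y') − (−2) = 0, i.e. y'' + 2 = 0, so
    y(x) = −(2/2) x^2 + C1 x + C2.
Fixed left endpoint y(0) = -3 ⇒ C2 = -3.
The right endpoint x = 1 is free, so the natural (transversality) condition is ∂L/∂y' |_{x=1} = 0, i.e. y'(1) = 0.
Compute y'(x) = −2 x + C1, so y'(1) = −2 + C1 = 0 ⇒ C1 = 2.
Therefore the extremal is
    y(x) = −x^2 + 2 x − 3.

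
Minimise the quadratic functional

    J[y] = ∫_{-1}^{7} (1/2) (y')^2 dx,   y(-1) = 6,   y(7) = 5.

The Lagrangian is L = (1/2) (y')^2.
Compute ∂L/∂y = 0, ∂L/∂y' = y'.
The Euler-Lagrange equation d/dx(∂L/∂y') − ∂L/∂y = 0 reduces to
    y'' = 0.
Its general solution is
    y(x) = A x + B,
with A, B fixed by the endpoint conditions.
Applying the endpoint conditions y(-1) = 6 and y(7) = 5: solve A·-1 + B = 6 and A·7 + B = 5. Subtracting gives A(7 − -1) = 5 − 6, so A = -1/8, and B = 6 − A·-1 = 47/8. Therefore
    y(x) = (-1/8) x + 47/8.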